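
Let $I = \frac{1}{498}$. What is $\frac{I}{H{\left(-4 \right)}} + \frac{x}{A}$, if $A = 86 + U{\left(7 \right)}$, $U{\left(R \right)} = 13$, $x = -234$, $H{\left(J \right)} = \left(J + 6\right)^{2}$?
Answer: $- \frac{51781}{21912} \approx -2.3631$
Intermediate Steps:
$H{\left(J \right)} = \left(6 + J\right)^{2}$
$I = \frac{1}{498} \approx 0.002008$
$A = 99$ ($A = 86 + 13 = 99$)
$\frac{I}{H{\left(-4 \right)}} + \frac{x}{A} = \frac{1}{498 \left(6 - 4\right)^{2}} - \frac{234}{99} = \frac{1}{498 \cdot 2^{2}} - \frac{26}{11} = \frac{1}{498 \cdot 4} - \frac{26}{11} = \frac{1}{498} \cdot \frac{1}{4} - \frac{26}{11} = \frac{1}{1992} - \frac{26}{11} = - \frac{51781}{21912}$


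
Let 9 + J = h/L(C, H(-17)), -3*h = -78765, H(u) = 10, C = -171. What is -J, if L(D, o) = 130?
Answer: -5017/26 ≈ -192.96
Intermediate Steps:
h = 26255 (h = -1/3*(-78765) = 26255)
J = 5017/26 (J = -9 + 26255/130 = -9 + 26255*(1/130) = -9 + 5251/26 = 5017/26 ≈ 192.96)
-J = -1*5017/26 = -5017/26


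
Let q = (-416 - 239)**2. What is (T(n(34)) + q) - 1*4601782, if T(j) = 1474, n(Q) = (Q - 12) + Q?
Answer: -4171283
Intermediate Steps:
n(Q) = -12 + 2*Q (n(Q) = (-12 + Q) + Q = -12 + 2*Q)
q = 429025 (q = (-655)**2 = 429025)
(T(n(34)) + q) - 1*4601782 = (1474 + 429025) - 1*4601782 = 430499 - 4601782 = -4171283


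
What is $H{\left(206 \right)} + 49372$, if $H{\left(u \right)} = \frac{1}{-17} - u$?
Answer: $\frac{835821}{17} \approx 49166.0$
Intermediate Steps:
$H{\left(u \right)} = - \frac{1}{17} - u$
$H{\left(206 \right)} + 49372 = \left(- \frac{1}{17} - 206\right) + 49372 = - \frac{3503}{17} + 49372 = \frac{835821}{17}$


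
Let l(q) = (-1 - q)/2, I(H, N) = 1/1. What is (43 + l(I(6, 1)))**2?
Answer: 1764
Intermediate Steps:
I(H, N) = 1 (I(H, N) = 1*1 = 1)
l(q) = -1/2 - q/2 (l(q) = (-1 - q)*(1/2) = -1/2 - q/2)
(43 + l(I(6, 1)))**2 = (43 + (-1/2 - 1/2*1))**2 = (43 + (-1/2 - 1/2))**2 = (43 - 1)**2 = 42**2 = 1764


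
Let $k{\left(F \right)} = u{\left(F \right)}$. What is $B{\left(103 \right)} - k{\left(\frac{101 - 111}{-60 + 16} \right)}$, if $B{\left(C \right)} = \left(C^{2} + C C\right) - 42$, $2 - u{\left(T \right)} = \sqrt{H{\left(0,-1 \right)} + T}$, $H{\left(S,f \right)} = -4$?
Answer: $21174 + \frac{i \sqrt{1826}}{22} \approx 21174.0 + 1.9424 i$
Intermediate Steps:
$u{\left(T \right)} = 2 - \sqrt{-4 + T}$
$k{\left(F \right)} = 2 - \sqrt{-4 + F}$
$B{\left(C \right)} = -42 + 2 C^{2}$ ($B{\left(C \right)} = \left(C^{2} + C^{2}\right) - 42 = 2 C^{2} - 42 = -42 + 2 C^{2}$)
$B{\left(103 \right)} - k{\left(\frac{101 - 111}{-60 + 16} \right)} = \left(-42 + 2 \cdot 103^{2}\right) - \left(2 - \sqrt{-4 + \frac{101 - 111}{-60 + 16}}\right) = \left(-42 + 2 \cdot 10609\right) - \left(2 - \sqrt{-4 - \frac{10}{-44}}\right) = \left(-42 + 21218\right) - \left(2 - \sqrt{-4 - - \frac{5}{22}}\right) = 21176 - \left(2 - \sqrt{-4 + \frac{5}{22}}\right) = 21176 - \left(2 - \sqrt{- \frac{83}{22}}\right) = 21176 - \left(2 - \frac{i \sqrt{1826}}{22}\right) = 21174 + \frac{i \sqrt{1826}}{22}$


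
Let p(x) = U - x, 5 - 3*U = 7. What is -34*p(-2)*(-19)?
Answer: 2584/3 ≈ 861.33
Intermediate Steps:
U = -2/3 (U = 5/3 - 1/3*7 = 5/3 - 7/3 = -2/3 ≈ -0.66667)
p(x) = -2/3 - x
-34*p(-2)*(-19) = -34*(-2/3 - 1*(-2))*(-19) = -34*(-2/3 + 2)*(-19) = -34*4/3*(-19) = -136/3*(-19) = 2584/3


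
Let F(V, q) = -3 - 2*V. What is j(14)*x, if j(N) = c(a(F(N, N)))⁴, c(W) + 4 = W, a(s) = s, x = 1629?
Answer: 2444518125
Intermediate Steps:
c(W) = -4 + W
j(N) = (-7 - 2*N)⁴ (j(N) = (-4 + (-3 - 2*N))⁴ = (-7 - 2*N)⁴)
j(14)*x = (7 + 2*14)⁴*1629 = (7 + 28)⁴*1629 = 35⁴*1629 = 1500625*1629 = 2444518125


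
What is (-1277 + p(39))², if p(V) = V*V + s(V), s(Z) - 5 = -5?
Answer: 59536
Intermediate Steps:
s(Z) = 0 (s(Z) = 5 - 5 = 0)
p(V) = V² (p(V) = V*V + 0 = V² + 0 = V²)
(-1277 + p(39))² = (-1277 + 39²)² = (-1277 + 1521)² = 244² = 59536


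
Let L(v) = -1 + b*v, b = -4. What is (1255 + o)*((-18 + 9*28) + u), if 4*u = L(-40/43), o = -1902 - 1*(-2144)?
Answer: 60426405/172 ≈ 3.5132e+5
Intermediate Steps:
o = 242 (o = -1902 + 2144 = 242)
L(v) = -1 - 4*v
u = 117/172 (u = (-1 - (-160)/43)/4 = (-1 - 4*(-40/43))/4 = (-1 + 160/43)/4 = (¼)*(117/43) = 117/172 ≈ 0.68023)
(1255 + o)*((-18 + 9*28) + u) = (1255 + 242)*((-18 + 9*28) + 117/172) = 1497*((-18 + 252) + 117/172) = 1497*(234 + 117/172) = 1497*(40365/172) = 60426405/172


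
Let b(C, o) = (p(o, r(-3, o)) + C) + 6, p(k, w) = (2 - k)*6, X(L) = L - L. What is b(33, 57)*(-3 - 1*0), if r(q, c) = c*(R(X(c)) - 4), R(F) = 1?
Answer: 873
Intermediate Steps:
X(L) = 0
r(q, c) = -3*c (r(q, c) = c*(1 - 4) = c*(-3) = -3*c)
p(k, w) = 12 - 6*k
b(C, o) = 18 + C - 6*o (b(C, o) = ((12 - 6*o) + C) + 6 = (12 + C - 6*o) + 6 = 18 + C - 6*o)
b(33, 57)*(-3 - 1*0) = (18 + 33 - 6*57)*(-3 - 1*0) = (18 + 33 - 342)*(-3 + 0) = -291*(-3) = 873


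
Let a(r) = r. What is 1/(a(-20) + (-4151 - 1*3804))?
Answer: -1/7975 ≈ -0.00012539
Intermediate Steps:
1/(a(-20) + (-4151 - 1*3804)) = 1/(-20 + (-4151 - 1*3804)) = 1/(-20 + (-4151 - 3804)) = 1/(-20 - 7955) = 1/(-7975) = -1/7975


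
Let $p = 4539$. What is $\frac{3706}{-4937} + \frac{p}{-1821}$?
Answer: $- \frac{9719223}{2996759} \approx -3.2432$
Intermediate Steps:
$\frac{3706}{-4937} + \frac{p}{-1821} = \frac{3706}{-4937} + \frac{4539}{-1821} = 3706 \left(- \frac{1}{4937}\right) + 4539 \left(- \frac{1}{1821}\right) = - \frac{3706}{4937} - \frac{1513}{607} = - \frac{9719223}{2996759}$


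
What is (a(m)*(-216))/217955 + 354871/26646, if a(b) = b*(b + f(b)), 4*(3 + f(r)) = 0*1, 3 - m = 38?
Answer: 13938209185/1161525786 ≈ 12.000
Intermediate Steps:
m = -35 (m = 3 - 1*38 = 3 - 38 = -35)
f(r) = -3 (f(r) = -3 + (0*1)/4 = -3 + (1/4)*0 = -3 + 0 = -3)
a(b) = b*(-3 + b) (a(b) = b*(b - 3) = b*(-3 + b))
(a(m)*(-216))/217955 + 354871/26646 = (-35*(-3 - 35)*(-216))/217955 + 354871/26646 = (-35*(-38)*(-216))*(1/217955) + 354871*(1/26646) = (1330*(-216))*(1/217955) + 354871/26646 = -287280*1/217955 + 354871/26646 = -57456/43591 + 354871/26646 = 13938209185/1161525786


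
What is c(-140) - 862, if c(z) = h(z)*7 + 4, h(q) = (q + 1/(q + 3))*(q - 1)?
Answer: 18814101/137 ≈ 1.3733e+5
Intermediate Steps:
h(q) = (-1 + q)*(q + 1/(3 + q)) (h(q) = (q + 1/(3 + q))*(-1 + q) = (-1 + q)*(q + 1/(3 + q)))
c(z) = 4 + 7*(-1 + z³ - 2*z + 2*z²)/(3 + z) (c(z) = ((-1 + z³ - 2*z + 2*z²)/(3 + z))*7 + 4 = 7*(-1 + z³ - 2*z + 2*z²)/(3 + z) + 4 = 4 + 7*(-1 + z³ - 2*z + 2*z²)/(3 + z))
c(-140) - 862 = (5 - 10*(-140) + 7*(-140)³ + 14*(-140)²)/(3 - 140) - 862 = (5 + 1400 + 7*(-2744000) + 14*19600)/(-137) - 862 = -(5 + 1400 - 19208000 + 274400)/137 - 862 = -1/137*(-18932195) - 862 = 18932195/137 - 862 = 18814101/137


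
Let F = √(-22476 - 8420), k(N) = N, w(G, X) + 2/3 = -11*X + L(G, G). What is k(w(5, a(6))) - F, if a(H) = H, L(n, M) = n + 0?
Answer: -185/3 - 4*I*√1931 ≈ -61.667 - 175.77*I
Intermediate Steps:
L(n, M) = n
w(G, X) = -⅔ + G - 11*X (w(G, X) = -⅔ + (-11*X + G) = -⅔ + (G - 11*X) = -⅔ + G - 11*X)
F = 4*I*√1931 (F = √(-30896) = 4*I*√1931 ≈ 175.77*I)
k(w(5, a(6))) - F = (-⅔ + 5 - 11*6) - 4*I*√1931 = (-⅔ + 5 - 66) - 4*I*√1931 = -185/3 - 4*I*√1931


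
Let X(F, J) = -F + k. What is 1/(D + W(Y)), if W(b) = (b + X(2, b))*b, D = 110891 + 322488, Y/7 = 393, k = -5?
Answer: 1/7982123 ≈ 1.2528e-7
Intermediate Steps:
X(F, J) = -5 - F (X(F, J) = -F - 5 = -5 - F)
Y = 2751 (Y = 7*393 = 2751)
D = 433379
W(b) = b*(-7 + b) (W(b) = (b + (-5 - 1*2))*b = (b + (-5 - 2))*b = (b - 7)*b = (-7 + b)*b = b*(-7 + b))
1/(D + W(Y)) = 1/(433379 + 2751*(-7 + 2751)) = 1/(433379 + 2751*2744) = 1/(433379 + 7548744) = 1/7982123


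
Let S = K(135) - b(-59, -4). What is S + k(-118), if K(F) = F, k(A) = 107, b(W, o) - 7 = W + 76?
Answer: 218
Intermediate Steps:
b(W, o) = 83 + W (b(W, o) = 7 + (W + 76) = 7 + (76 + W) = 83 + W)
S = 111 (S = 135 - (83 - 59) = 135 - 1*24 = 135 - 24 = 111)
S + k(-118) = 111 + 107 = 218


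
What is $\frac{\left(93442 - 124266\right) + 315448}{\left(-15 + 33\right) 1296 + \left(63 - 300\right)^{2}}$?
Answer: $\frac{284624}{79497} \approx 3.5803$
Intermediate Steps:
$\frac{\left(93442 - 124266\right) + 315448}{\left(-15 + 33\right) 1296 + \left(63 - 300\right)^{2}} = \frac{\left(93442 - 124266\right) + 315448}{18 \cdot 1296 + \left(-237\right)^{2}} = \frac{-30824 + 315448}{23328 + 56169} = \frac{284624}{79497}$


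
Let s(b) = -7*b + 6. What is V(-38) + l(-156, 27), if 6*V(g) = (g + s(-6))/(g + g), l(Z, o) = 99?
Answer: 22567/228 ≈ 98.978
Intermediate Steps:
s(b) = 6 - 7*b
V(g) = (48 + g)/(12*g) (V(g) = ((g + (6 - 7*(-6)))/(g + g))/6 = ((g + (6 + 42))/((2*g)))/6 = ((g + 48)*(1/(2*g)))/6 = ((48 + g)*(1/(2*g)))/6 = ((48 + g)/(2*g))/6 = (48 + g)/(12*g))
V(-38) + l(-156, 27) = (1/12)*(48 - 38)/(-38) + 99 = (1/12)*(-1/38)*10 + 99 = -5/228 + 99 = 22567/228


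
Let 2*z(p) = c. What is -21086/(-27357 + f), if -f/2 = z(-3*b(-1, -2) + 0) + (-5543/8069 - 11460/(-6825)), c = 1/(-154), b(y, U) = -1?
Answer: 243304395620/315686216927 ≈ 0.77072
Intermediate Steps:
c = -1/154 ≈ -0.0064935
z(p) = -1/308 (z(p) = (½)*(-1/154) = -1/308)
f = -22821737/11538670 (f = -2*(-1/308 + (-5543/8069 - 11460/(-6825))) = -2*(-1/308 + (-5543*1/8069 - 11460*(-1/6825))) = -2*(-1/308 + (-5543/8069 + 764/455)) = -2*(-1/308 + 3642651/3671395) = -2*22821737/23077340 = -22821737/11538670 ≈ -1.9778)
-21086/(-27357 + f) = -21086/(-27357 - 22821737/11538670) = -21086/(-315686216927/11538670) = -21086*(-11538670/315686216927) = 243304395620/315686216927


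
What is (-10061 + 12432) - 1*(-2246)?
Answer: 4617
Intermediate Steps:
(-10061 + 12432) - 1*(-2246) = 2371 + 2246 = 4617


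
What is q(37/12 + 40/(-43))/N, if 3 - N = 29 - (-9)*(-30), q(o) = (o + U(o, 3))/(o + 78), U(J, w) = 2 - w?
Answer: 595/10091596 ≈ 5.8960e-5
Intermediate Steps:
q(o) = (-1 + o)/(78 + o) (q(o) = (o + (2 - 1*3))/(o + 78) = (o + (2 - 3))/(78 + o) = (o - 1)/(78 + o) = (-1 + o)/(78 + o))
N = 244 (N = 3 - (29 - (-9)*(-30)) = 3 - (29 - 9*30) = 3 - (29 - 270) = 3 - 1*(-241) = 3 + 241 = 244)
q(37/12 + 40/(-43))/N = ((-1 + (37/12 + 40/(-43)))/(78 + (37/12 + 40/(-43))))/244 = ((-1 + (37*(1/12) + 40*(-1/43)))/(78 + (37*(1/12) + 40*(-1/43))))*(1/244) = ((-1 + (37/12 - 40/43))/(78 + (37/12 - 40/43)))*(1/244) = ((-1 + 1111/516)/(78 + 1111/516))*(1/244) = ((595/516)/(41359/516))*(1/244) = ((516/41359)*(595/516))*(1/244) = (595/41359)*(1/244) = 595/10091596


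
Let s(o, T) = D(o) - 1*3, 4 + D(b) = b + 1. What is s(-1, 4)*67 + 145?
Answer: -324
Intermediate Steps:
D(b) = -3 + b (D(b) = -4 + (b + 1) = -4 + (1 + b) = -3 + b)
s(o, T) = -6 + o (s(o, T) = (-3 + o) - 1*3 = (-3 + o) - 3 = -6 + o)
s(-1, 4)*67 + 145 = (-6 - 1)*67 + 145 = -7*67 + 145 = -469 + 145 = -324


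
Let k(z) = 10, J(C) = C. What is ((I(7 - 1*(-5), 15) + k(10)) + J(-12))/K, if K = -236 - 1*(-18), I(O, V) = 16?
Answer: -7/109 ≈ -0.064220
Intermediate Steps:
K = -218 (K = -236 + 18 = -218)
((I(7 - 1*(-5), 15) + k(10)) + J(-12))/K = ((16 + 10) - 12)/(-218) = (26 - 12)*(-1/218) = 14*(-1/218) = -7/109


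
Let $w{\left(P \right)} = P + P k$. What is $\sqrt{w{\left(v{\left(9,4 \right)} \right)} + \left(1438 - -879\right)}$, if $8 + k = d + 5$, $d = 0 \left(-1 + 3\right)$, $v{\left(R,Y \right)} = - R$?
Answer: $\sqrt{2335} \approx 48.322$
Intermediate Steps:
$d = 0$ ($d = 0 \cdot 2 = 0$)
$k = -3$ ($k = -8 + \left(0 + 5\right) = -8 + 5 = -3$)
$w{\left(P \right)} = - 2 P$ ($w{\left(P \right)} = P + P \left(-3\right) = P - 3 P = - 2 P$)
$\sqrt{w{\left(v{\left(9,4 \right)} \right)} + \left(1438 - -879\right)} = \sqrt{- 2 \left(\left(-1\right) 9\right) + \left(1438 - -879\right)} = \sqrt{\left(-2\right) \left(-9\right) + \left(1438 + 879\right)} = \sqrt{18 + 2317} = \sqrt{2335}$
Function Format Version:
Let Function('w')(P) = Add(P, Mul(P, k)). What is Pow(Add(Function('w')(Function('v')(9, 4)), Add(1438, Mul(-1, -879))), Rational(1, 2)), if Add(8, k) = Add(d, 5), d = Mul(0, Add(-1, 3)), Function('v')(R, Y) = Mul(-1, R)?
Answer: Pow(2335, Rational(1, 2)) ≈ 48.322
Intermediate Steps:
d = 0 (d = Mul(0, 2) = 0)
k = -3 (k = Add(-8, Add(0, 5)) = Add(-8, 5) = -3)
Function('w')(P) = Mul(-2, P) (Function('w')(P) = Add(P, Mul(P, -3)) = Add(P, Mul(-3, P)) = Mul(-2, P))
Pow(Add(Function('w')(Function('v')(9, 4)), Add(1438, Mul(-1, -879))), Rational(1, 2)) = Pow(Add(Mul(-2, Mul(-1, 9)), Add(1438, Mul(-1, -879))), Rational(1, 2)) = Pow(Add(Mul(-2, -9), Add(1438, 879)), Rational(1, 2)) = Pow(Add(18, 2317), Rational(1, 2)) = Pow(2335, Rational(1, 2))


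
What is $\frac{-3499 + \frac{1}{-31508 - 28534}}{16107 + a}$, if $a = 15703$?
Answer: $- \frac{210086959}{1909936020} \approx -0.11$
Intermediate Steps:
$\frac{-3499 + \frac{1}{-31508 - 28534}}{16107 + a} = \frac{-3499 + \frac{1}{-31508 - 28534}}{16107 + 15703} = \frac{-3499 + \frac{1}{-60042}}{31810} = \left(-3499 - \frac{1}{60042}\right) \frac{1}{31810} = \left(- \frac{210086959}{60042}\right) \frac{1}{31810} = - \frac{210086959}{1909936020}$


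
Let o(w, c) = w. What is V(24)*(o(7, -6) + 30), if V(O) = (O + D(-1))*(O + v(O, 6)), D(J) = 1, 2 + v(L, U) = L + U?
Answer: 48100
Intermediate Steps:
v(L, U) = -2 + L + U (v(L, U) = -2 + (L + U) = -2 + L + U)
V(O) = (1 + O)*(4 + 2*O) (V(O) = (O + 1)*(O + (-2 + O + 6)) = (1 + O)*(O + (4 + O)) = (1 + O)*(4 + 2*O))
V(24)*(o(7, -6) + 30) = (4 + 2*24**2 + 6*24)*(7 + 30) = (4 + 2*576 + 144)*37 = (4 + 1152 + 144)*37 = 1300*37 = 48100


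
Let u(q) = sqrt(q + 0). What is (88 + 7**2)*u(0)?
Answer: 0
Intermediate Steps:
u(q) = sqrt(q)
(88 + 7**2)*u(0) = (88 + 7**2)*sqrt(0) = (88 + 49)*0 = 137*0 = 0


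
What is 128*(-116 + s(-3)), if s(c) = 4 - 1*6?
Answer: -15104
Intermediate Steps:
s(c) = -2 (s(c) = 4 - 6 = -2)
128*(-116 + s(-3)) = 128*(-116 - 2) = 128*(-118) = -15104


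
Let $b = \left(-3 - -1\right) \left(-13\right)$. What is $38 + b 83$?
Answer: $2196$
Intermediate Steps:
$b = 26$ ($b = \left(-3 + 1\right) \left(-13\right) = \left(-2\right) \left(-13\right) = 26$)
$38 + b 83 = 38 + 26 \cdot 83 = 38 + 2158 = 2196$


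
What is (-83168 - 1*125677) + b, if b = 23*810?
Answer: -190215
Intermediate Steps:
b = 18630
(-83168 - 1*125677) + b = (-83168 - 1*125677) + 18630 = (-83168 - 125677) + 18630 = -208845 + 18630 = -190215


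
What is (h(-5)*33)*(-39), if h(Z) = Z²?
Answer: -32175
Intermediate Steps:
(h(-5)*33)*(-39) = ((-5)²*33)*(-39) = (25*33)*(-39) = 825*(-39) = -32175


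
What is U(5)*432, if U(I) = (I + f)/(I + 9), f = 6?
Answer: 2376/7 ≈ 339.43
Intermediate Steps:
U(I) = (6 + I)/(9 + I) (U(I) = (I + 6)/(I + 9) = (6 + I)/(9 + I))
U(5)*432 = ((6 + 5)/(9 + 5))*432 = (11/14)*432 = 2376/7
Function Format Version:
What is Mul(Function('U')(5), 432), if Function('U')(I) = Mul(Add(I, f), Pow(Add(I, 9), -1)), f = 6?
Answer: Rational(2376, 7) ≈ 339.43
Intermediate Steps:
Function('U')(I) = Mul(Pow(Add(9, I), -1), Add(6, I)) (Function('U')(I) = Mul(Add(I, 6), Pow(Add(I, 9), -1)) = Mul(Add(6, I), Pow(Add(9, I), -1)) = Mul(Pow(Add(9, I), -1), Add(6, I)))
Mul(Function('U')(5), 432) = Mul(Mul(Pow(Add(9, 5), -1), Add(6, 5)), 432) = Mul(Mul(Pow(14, -1), 11), 432) = Mul(Mul(Rational(1, 14), 11), 432) = Mul(Rational(11, 14), 432) = Rational(2376, 7)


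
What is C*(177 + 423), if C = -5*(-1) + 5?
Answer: 6000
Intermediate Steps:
C = 10 (C = 5 + 5 = 10)
C*(177 + 423) = 10*(177 + 423) = 10*600 = 6000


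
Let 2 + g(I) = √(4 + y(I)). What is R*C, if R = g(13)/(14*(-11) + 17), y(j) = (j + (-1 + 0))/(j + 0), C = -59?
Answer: -118/137 + 472*√13/1781 ≈ 0.094228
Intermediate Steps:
y(j) = (-1 + j)/j (y(j) = (j - 1)/j = (-1 + j)/j)
g(I) = -2 + √(4 + (-1 + I)/I)
R = 2/137 - 8*√13/1781 (R = (-2 + √(5 - 1/13))/(14*(-11) + 17) = (-2 + √(5 - 1*1/13))/(-154 + 17) = (-2 + √(5 - 1/13))/(-137) = (-2 + √(64/13))*(-1/137) = (-2 + 8*√13/13)*(-1/137) = 2/137 - 8*√13/1781 ≈ -0.0015971)
R*C = (2/137 - 8*√13/1781)*(-59) = -118/137 + 472*√13/1781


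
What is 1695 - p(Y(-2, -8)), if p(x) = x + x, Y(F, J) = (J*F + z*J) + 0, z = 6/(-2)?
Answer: 1615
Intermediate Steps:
z = -3 (z = 6*(-1/2) = -3)
Y(F, J) = -3*J + F*J (Y(F, J) = (J*F - 3*J) + 0 = (F*J - 3*J) + 0 = (-3*J + F*J) + 0 = -3*J + F*J)
p(x) = 2*x
1695 - p(Y(-2, -8)) = 1695 - 2*(-8*(-3 - 2)) = 1695 - 2*(-8*(-5)) = 1695 - 2*40 = 1695 - 1*80 = 1695 - 80 = 1615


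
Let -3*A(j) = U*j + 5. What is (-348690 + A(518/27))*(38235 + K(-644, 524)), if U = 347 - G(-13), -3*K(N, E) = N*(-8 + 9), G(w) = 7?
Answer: -3278235305605/243 ≈ -1.3491e+10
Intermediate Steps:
K(N, E) = -N/3 (K(N, E) = -N*(-8 + 9)/3 = -N/3)
U = 340 (U = 347 - 1*7 = 347 - 7 = 340)
A(j) = -5/3 - 340*j/3 (A(j) = -(340*j + 5)/3 = -(5 + 340*j)/3 = -5/3 - 340*j/3)
(-348690 + A(518/27))*(38235 + K(-644, 524)) = (-348690 + (-5/3 - 176120/(3*27)))*(38235 - 1/3*(-644)) = (-348690 + (-5/3 - 176120/(3*27)))*(38235 + 644/3) = (-348690 + (-5/3 - 340/3*518/27))*(115349/3) = (-348690 + (-5/3 - 176120/81))*(115349/3) = (-348690 - 176255/81)*(115349/3) = -28420145/81*115349/3 = -3278235305605/243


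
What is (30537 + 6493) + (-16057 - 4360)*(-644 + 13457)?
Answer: -261565991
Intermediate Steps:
(30537 + 6493) + (-16057 - 4360)*(-644 + 13457) = 37030 - 20417*12813 = 37030 - 261603021 = -261565991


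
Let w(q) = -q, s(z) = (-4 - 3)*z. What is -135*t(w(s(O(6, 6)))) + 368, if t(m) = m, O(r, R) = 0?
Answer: 368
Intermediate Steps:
s(z) = -7*z
-135*t(w(s(O(6, 6)))) + 368 = -(-135)*(-7*0) + 368 = -(-135)*0 + 368 = -135*0 + 368 = 0 + 368 = 368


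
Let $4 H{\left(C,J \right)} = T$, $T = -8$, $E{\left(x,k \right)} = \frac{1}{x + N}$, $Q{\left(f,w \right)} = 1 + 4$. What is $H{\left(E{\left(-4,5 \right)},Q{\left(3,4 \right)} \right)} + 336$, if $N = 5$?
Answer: $334$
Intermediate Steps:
$Q{\left(f,w \right)} = 5$
$E{\left(x,k \right)} = \frac{1}{5 + x}$ ($E{\left(x,k \right)} = \frac{1}{x + 5} = \frac{1}{5 + x}$)
$H{\left(C,J \right)} = -2$ ($H{\left(C,J \right)} = \frac{1}{4} \left(-8\right) = -2$)
$H{\left(E{\left(-4,5 \right)},Q{\left(3,4 \right)} \right)} + 336 = -2 + 336 = 334$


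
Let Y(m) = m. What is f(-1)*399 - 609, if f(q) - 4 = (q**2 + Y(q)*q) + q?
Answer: 1386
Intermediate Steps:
f(q) = 4 + q + 2*q**2 (f(q) = 4 + ((q**2 + q*q) + q) = 4 + ((q**2 + q**2) + q) = 4 + (2*q**2 + q) = 4 + (q + 2*q**2) = 4 + q + 2*q**2)
f(-1)*399 - 609 = (4 - 1 + 2*(-1)**2)*399 - 609 = (4 - 1 + 2*1)*399 - 609 = (4 - 1 + 2)*399 - 609 = 5*399 - 609 = 1995 - 609 = 1386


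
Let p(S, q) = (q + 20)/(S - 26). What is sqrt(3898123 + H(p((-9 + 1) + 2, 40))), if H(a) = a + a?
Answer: sqrt(15592477)/2 ≈ 1974.4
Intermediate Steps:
p(S, q) = (20 + q)/(-26 + S)
H(a) = 2*a
sqrt(3898123 + H(p((-9 + 1) + 2, 40))) = sqrt(3898123 + 2*((20 + 40)/(-26 + ((-9 + 1) + 2)))) = sqrt(3898123 + 2*(60/(-26 + (-8 + 2)))) = sqrt(3898123 + 2*(60/(-26 - 6))) = sqrt(3898123 + 2*(60/(-32))) = sqrt(3898123 + 2*(-1/32*60)) = sqrt(3898123 + 2*(-15/8)) = sqrt(3898123 - 15/4) = sqrt(15592477/4) = sqrt(15592477)/2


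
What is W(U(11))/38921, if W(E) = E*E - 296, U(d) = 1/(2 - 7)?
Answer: -7399/973025 ≈ -0.0076041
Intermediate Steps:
U(d) = -⅕ (U(d) = 1/(-5) = -⅕)
W(E) = -296 + E² (W(E) = E² - 296 = -296 + E²)
W(U(11))/38921 = (-296 + (-⅕)²)/38921 = (-296 + 1/25)*(1/38921) = -7399/25*1/38921 = -7399/973025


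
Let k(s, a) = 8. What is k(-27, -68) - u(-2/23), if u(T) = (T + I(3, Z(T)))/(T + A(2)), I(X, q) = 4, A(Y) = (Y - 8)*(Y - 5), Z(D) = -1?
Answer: 1603/206 ≈ 7.7816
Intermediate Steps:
A(Y) = (-8 + Y)*(-5 + Y)
u(T) = (4 + T)/(18 + T) (u(T) = (T + 4)/(T + (40 + 2**2 - 13*2)) = (4 + T)/(T + (40 + 4 - 26)) = (4 + T)/(T + 18) = (4 + T)/(18 + T))
k(-27, -68) - u(-2/23) = 8 - (4 - 2/23)/(18 - 2/23) = 8 - 90/(412/23*23) = 8 - 23*90/(412*23) = 8 - 1*45/206 = 8 - 45/206 = 1603/206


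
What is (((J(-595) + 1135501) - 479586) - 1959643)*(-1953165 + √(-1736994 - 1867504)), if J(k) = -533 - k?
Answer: 2546274802890 - 1303666*I*√3604498 ≈ 2.5463e+12 - 2.4751e+9*I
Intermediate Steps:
(((J(-595) + 1135501) - 479586) - 1959643)*(-1953165 + √(-1736994 - 1867504)) = ((((-533 - 1*(-595)) + 1135501) - 479586) - 1959643)*(-1953165 + √(-1736994 - 1867504)) = ((((-533 + 595) + 1135501) - 479586) - 1959643)*(-1953165 + √(-3604498)) = (((62 + 1135501) - 479586) - 1959643)*(-1953165 + I*√3604498) = ((1135563 - 479586) - 1959643)*(-1953165 + I*√3604498) = (655977 - 1959643)*(-1953165 + I*√3604498) = -1303666*(-1953165 + I*√3604498) = 2546274802890 - 1303666*I*√3604498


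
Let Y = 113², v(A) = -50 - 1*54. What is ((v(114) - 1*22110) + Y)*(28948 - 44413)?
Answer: 146066925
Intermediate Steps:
v(A) = -104 (v(A) = -50 - 54 = -104)
Y = 12769
((v(114) - 1*22110) + Y)*(28948 - 44413) = ((-104 - 1*22110) + 12769)*(28948 - 44413) = ((-104 - 22110) + 12769)*(-15465) = (-22214 + 12769)*(-15465) = -9445*(-15465) = 146066925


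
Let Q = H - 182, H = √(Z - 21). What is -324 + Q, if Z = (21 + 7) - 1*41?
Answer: -506 + I*√34 ≈ -506.0 + 5.831*I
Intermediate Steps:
Z = -13 (Z = 28 - 41 = -13)
H = I*√34 (H = √(-13 - 21) = √(-34) = I*√34 ≈ 5.8309*I)
Q = -182 + I*√34 (Q = I*√34 - 182 = -182 + I*√34 ≈ -182.0 + 5.831*I)
-324 + Q = -324 + (-182 + I*√34) = -506 + I*√34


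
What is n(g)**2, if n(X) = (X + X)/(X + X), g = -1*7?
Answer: 1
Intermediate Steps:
g = -7
n(X) = 1 (n(X) = (2*X)/((2*X)) = (2*X)*(1/(2*X)) = 1)
n(g)**2 = 1**2 = 1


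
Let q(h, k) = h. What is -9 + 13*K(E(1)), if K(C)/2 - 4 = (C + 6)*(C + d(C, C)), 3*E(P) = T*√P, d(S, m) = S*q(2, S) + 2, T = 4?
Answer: 1239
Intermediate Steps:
d(S, m) = 2 + 2*S (d(S, m) = S*2 + 2 = 2*S + 2 = 2 + 2*S)
E(P) = 4*√P/3 (E(P) = (4*√P)/3 = 4*√P/3)
K(C) = 8 + 2*(2 + 3*C)*(6 + C) (K(C) = 8 + 2*((C + 6)*(C + (2 + 2*C))) = 8 + 2*((6 + C)*(2 + 3*C)) = 8 + 2*((2 + 3*C)*(6 + C)) = 8 + 2*(2 + 3*C)*(6 + C))
-9 + 13*K(E(1)) = -9 + 13*(32 + 6*(4*√1/3)² + 40*(4*√1/3)) = -9 + 13*(32 + 6*((4/3)*1)² + 40*((4/3)*1)) = -9 + 13*(32 + 6*(4/3)² + 40*(4/3)) = -9 + 13*(32 + 6*(16/9) + 160/3) = -9 + 13*(32 + 32/3 + 160/3) = -9 + 13*96 = -9 + 1248 = 1239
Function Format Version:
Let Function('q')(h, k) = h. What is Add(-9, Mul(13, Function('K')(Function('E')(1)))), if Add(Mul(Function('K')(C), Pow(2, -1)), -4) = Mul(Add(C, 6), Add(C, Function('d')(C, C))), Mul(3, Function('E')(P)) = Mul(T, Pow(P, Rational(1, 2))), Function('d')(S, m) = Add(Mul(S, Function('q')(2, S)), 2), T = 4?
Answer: 1239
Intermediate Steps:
Function('d')(S, m) = Add(2, Mul(2, S)) (Function('d')(S, m) = Add(Mul(S, 2), 2) = Add(Mul(2, S), 2) = Add(2, Mul(2, S)))
Function('E')(P) = Mul(Rational(4, 3), Pow(P, Rational(1, 2))) (Function('E')(P) = Mul(Rational(1, 3), Mul(4, Pow(P, Rational(1, 2)))) = Mul(Rational(4, 3), Pow(P, Rational(1, 2))))
Function('K')(C) = Add(8, Mul(2, Add(2, Mul(3, C)), Add(6, C))) (Function('K')(C) = Add(8, Mul(2, Mul(Add(C, 6), Add(C, Add(2, Mul(2, C)))))) = Add(8, Mul(2, Mul(Add(6, C), Add(2, Mul(3, C))))) = Add(8, Mul(2, Mul(Add(2, Mul(3, C)), Add(6, C)))) = Add(8, Mul(2, Add(2, Mul(3, C)), Add(6, C))))
Add(-9, Mul(13, Function('K')(Function('E')(1)))) = Add(-9, Mul(13, Add(32, Mul(6, Pow(Mul(Rational(4, 3), Pow(1, Rational(1, 2))), 2)), Mul(40, Mul(Rational(4, 3), Pow(1, Rational(1, 2))))))) = Add(-9, Mul(13, Add(32, Mul(6, Pow(Mul(Rational(4, 3), 1), 2)), Mul(40, Mul(Rational(4, 3), 1))))) = Add(-9, Mul(13, Add(32, Mul(6, Pow(Rational(4, 3), 2)), Mul(40, Rational(4, 3))))) = Add(-9, Mul(13, Add(32, Mul(6, Rational(16, 9)), Rational(160, 3)))) = Add(-9, Mul(13, Add(32, Rational(32, 3), Rational(160, 3)))) = Add(-9, Mul(13, 96)) = Add(-9, 1248) = 1239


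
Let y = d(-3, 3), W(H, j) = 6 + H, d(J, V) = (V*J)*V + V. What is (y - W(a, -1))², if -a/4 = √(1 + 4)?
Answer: 980 - 240*√5 ≈ 443.34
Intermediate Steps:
d(J, V) = V + J*V² (d(J, V) = (J*V)*V + V = J*V² + V = V + J*V²)
a = -4*√5 (a = -4*√(1 + 4) = -4*√5 ≈ -8.9443)
y = -24 (y = 3*(1 - 3*3) = 3*(1 - 9) = 3*(-8) = -24)
(y - W(a, -1))² = (-24 - (6 - 4*√5))² = (-24 + (-6 + 4*√5))² = (-30 + 4*√5)²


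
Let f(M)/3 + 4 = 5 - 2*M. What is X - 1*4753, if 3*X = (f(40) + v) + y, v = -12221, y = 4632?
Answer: -22085/3 ≈ -7361.7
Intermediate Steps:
f(M) = 3 - 6*M (f(M) = -12 + 3*(5 - 2*M) = -12 + (15 - 6*M) = 3 - 6*M)
X = -7826/3 (X = (((3 - 6*40) - 12221) + 4632)/3 = (((3 - 240) - 12221) + 4632)/3 = ((-237 - 12221) + 4632)/3 = (-12458 + 4632)/3 = (⅓)*(-7826) = -7826/3 ≈ -2608.7)
X - 1*4753 = -7826/3 - 1*4753 = -7826/3 - 4753 = -22085/3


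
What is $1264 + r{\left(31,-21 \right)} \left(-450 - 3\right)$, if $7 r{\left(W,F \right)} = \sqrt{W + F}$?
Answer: $1264 - \frac{453 \sqrt{10}}{7} \approx 1059.4$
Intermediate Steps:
$r{\left(W,F \right)} = \frac{\sqrt{F + W}}{7}$ ($r{\left(W,F \right)} = \frac{\sqrt{W + F}}{7} = \frac{\sqrt{F + W}}{7}$)
$1264 + r{\left(31,-21 \right)} \left(-450 - 3\right) = 1264 + \frac{\sqrt{-21 + 31}}{7} \left(-450 - 3\right) = 1264 + \frac{\sqrt{10}}{7} \left(-450 - 3\right) = 1264 + \frac{\sqrt{10}}{7} \left(-453\right) = 1264 - \frac{453 \sqrt{10}}{7}$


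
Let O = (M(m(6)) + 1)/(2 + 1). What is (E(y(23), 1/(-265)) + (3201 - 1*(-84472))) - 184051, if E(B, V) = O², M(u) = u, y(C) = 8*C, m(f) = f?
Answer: -867353/9 ≈ -96373.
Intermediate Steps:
O = 7/3 (O = (6 + 1)/(2 + 1) = 7/3 ≈ 2.3333)
E(B, V) = 49/9 (E(B, V) = (7/3)² = 49/9)
(E(y(23), 1/(-265)) + (3201 - 1*(-84472))) - 184051 = (49/9 + (3201 - 1*(-84472))) - 184051 = (49/9 + (3201 + 84472)) - 184051 = (49/9 + 87673) - 184051 = 789106/9 - 184051 = -867353/9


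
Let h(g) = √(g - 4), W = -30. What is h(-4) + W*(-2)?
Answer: 60 + 2*I*√2 ≈ 60.0 + 2.8284*I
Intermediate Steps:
h(g) = √(-4 + g)
h(-4) + W*(-2) = √(-4 - 4) - 30*(-2) = √(-8) + 60 = 2*I*√2 + 60 = 60 + 2*I*√2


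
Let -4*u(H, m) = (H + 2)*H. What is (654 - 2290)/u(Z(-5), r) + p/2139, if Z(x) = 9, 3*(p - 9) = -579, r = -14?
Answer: 202600/3069 ≈ 66.015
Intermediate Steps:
p = -184 (p = 9 + (⅓)*(-579) = 9 - 193 = -184)
u(H, m) = -H*(2 + H)/4 (u(H, m) = -(H + 2)*H/4 = -(2 + H)*H/4 = -H*(2 + H)/4)
(654 - 2290)/u(Z(-5), r) + p/2139 = (654 - 2290)/((-¼*9*(2 + 9))) - 184/2139 = -1636/((-¼*9*11)) - 184*1/2139 = -1636/(-99/4) - 8/93 = -1636*(-4/99) - 8/93 = 6544/99 - 8/93 = 202600/3069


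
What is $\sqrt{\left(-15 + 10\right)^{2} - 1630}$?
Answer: $i \sqrt{1605} \approx 40.062 i$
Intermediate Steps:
$\sqrt{\left(-15 + 10\right)^{2} - 1630} = \sqrt{\left(-5\right)^{2} - 1630} = \sqrt{25 - 1630} = \sqrt{-1605} = i \sqrt{1605}$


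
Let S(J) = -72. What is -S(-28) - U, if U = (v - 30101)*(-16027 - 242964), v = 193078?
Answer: 42209576279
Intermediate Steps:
U = -42209576207 (U = (193078 - 30101)*(-16027 - 242964) = 162977*(-258991) = -42209576207)
-S(-28) - U = -1*(-72) - 1*(-42209576207) = 72 + 42209576207 = 42209576279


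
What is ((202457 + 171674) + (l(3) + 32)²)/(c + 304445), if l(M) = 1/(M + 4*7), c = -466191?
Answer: -180262970/77718953 ≈ -2.3194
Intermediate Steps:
l(M) = 1/(28 + M) (l(M) = 1/(M + 28) = 1/(28 + M))
((202457 + 171674) + (l(3) + 32)²)/(c + 304445) = ((202457 + 171674) + (1/(28 + 3) + 32)²)/(-466191 + 304445) = (374131 + (1/31 + 32)²)/(-161746) = (374131 + (1/31 + 32)²)*(-1/161746) = (374131 + (993/31)²)*(-1/161746) = (374131 + 986049/961)*(-1/161746) = (360525940/961)*(-1/161746) = -180262970/77718953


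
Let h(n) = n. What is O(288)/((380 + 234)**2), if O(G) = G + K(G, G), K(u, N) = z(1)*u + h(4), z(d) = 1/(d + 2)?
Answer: 97/94249 ≈ 0.0010292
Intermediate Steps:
z(d) = 1/(2 + d)
K(u, N) = 4 + u/3 (K(u, N) = u/(2 + 1) + 4 = u/3 + 4 = 4 + u/3)
O(G) = 4 + 4*G/3 (O(G) = G + (4 + G/3) = 4 + 4*G/3)
O(288)/((380 + 234)**2) = (4 + (4/3)*288)/((380 + 234)**2) = (4 + 384)/(614**2) = 388/376996 = 388*(1/376996) = 97/94249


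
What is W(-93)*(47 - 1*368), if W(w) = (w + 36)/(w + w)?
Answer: -6099/62 ≈ -98.371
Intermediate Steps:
W(w) = (36 + w)/(2*w) (W(w) = (36 + w)/((2*w)) = (36 + w)*(1/(2*w)) = (36 + w)/(2*w))
W(-93)*(47 - 1*368) = ((½)*(36 - 93)/(-93))*(47 - 1*368) = ((½)*(-1/93)*(-57))*(47 - 368) = (19/62)*(-321) = -6099/62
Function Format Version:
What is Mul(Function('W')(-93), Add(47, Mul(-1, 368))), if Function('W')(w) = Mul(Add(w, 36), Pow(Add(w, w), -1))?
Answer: Rational(-6099, 62) ≈ -98.371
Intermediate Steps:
Function('W')(w) = Mul(Rational(1, 2), Pow(w, -1), Add(36, w)) (Function('W')(w) = Mul(Add(36, w), Pow(Mul(2, w), -1)) = Mul(Add(36, w), Mul(Rational(1, 2), Pow(w, -1))) = Mul(Rational(1, 2), Pow(w, -1), Add(36, w)))
Mul(Function('W')(-93), Add(47, Mul(-1, 368))) = Mul(Mul(Rational(1, 2), Pow(-93, -1), Add(36, -93)), Add(47, Mul(-1, 368))) = Mul(Mul(Rational(1, 2), Rational(-1, 93), -57), Add(47, -368)) = Mul(Rational(19, 62), -321) = Rational(-6099, 62)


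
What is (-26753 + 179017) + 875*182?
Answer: 311514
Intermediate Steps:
(-26753 + 179017) + 875*182 = 152264 + 159250 = 311514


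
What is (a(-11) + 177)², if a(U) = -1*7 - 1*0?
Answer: 28900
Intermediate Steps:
a(U) = -7 (a(U) = -7 + 0 = -7)
(a(-11) + 177)² = (-7 + 177)² = 170² = 28900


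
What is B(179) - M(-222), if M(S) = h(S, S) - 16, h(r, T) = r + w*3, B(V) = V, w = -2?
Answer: 423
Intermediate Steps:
h(r, T) = -6 + r (h(r, T) = r - 2*3 = r - 6 = -6 + r)
M(S) = -22 + S (M(S) = (-6 + S) - 16 = -22 + S)
B(179) - M(-222) = 179 - (-22 - 222) = 179 - 1*(-244) = 179 + 244 = 423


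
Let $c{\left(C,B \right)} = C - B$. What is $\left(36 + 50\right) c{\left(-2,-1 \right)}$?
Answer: $-86$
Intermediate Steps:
$\left(36 + 50\right) c{\left(-2,-1 \right)} = \left(36 + 50\right) \left(-2 - -1\right) = 86 \left(-2 + 1\right) = 86 \left(-1\right) = -86$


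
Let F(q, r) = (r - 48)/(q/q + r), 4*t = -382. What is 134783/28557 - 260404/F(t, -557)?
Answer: -4134532963853/17276985 ≈ -2.3931e+5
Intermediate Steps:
t = -191/2 (t = (¼)*(-382) = -191/2 ≈ -95.500)
F(q, r) = (-48 + r)/(1 + r)
134783/28557 - 260404/F(t, -557) = 134783/28557 - 260404*(1 - 557)/(-48 - 557) = 134783*(1/28557) - 260404/(-605/(-556)) = 134783/28557 - 260404/((-1/556*(-605))) = 134783/28557 - 260404/605/556 = 134783/28557 - 260404*556/605 = 134783/28557 - 144784624/605 = -4134532963853/17276985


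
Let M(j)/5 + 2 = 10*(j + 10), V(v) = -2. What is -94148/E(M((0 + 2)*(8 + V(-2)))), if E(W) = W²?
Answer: -23537/297025 ≈ -0.079242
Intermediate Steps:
M(j) = 490 + 50*j (M(j) = -10 + 5*(10*(j + 10)) = -10 + 5*(10*(10 + j)) = -10 + 5*(100 + 10*j) = -10 + (500 + 50*j) = 490 + 50*j)
-94148/E(M((0 + 2)*(8 + V(-2)))) = -94148/(490 + 50*((0 + 2)*(8 - 2)))² = -94148/(490 + 50*(2*6))² = -94148/(490 + 50*12)² = -94148/(490 + 600)² = -94148/(1090²) = -94148/1188100 = -94148*1/1188100 = -23537/297025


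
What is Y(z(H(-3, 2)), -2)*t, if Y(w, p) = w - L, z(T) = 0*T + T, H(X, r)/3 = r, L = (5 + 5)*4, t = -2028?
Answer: 68952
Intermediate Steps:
L = 40 (L = 10*4 = 40)
H(X, r) = 3*r
z(T) = T (z(T) = 0 + T = T)
Y(w, p) = -40 + w (Y(w, p) = w - 1*40 = w - 40 = -40 + w)
Y(z(H(-3, 2)), -2)*t = (-40 + 3*2)*(-2028) = (-40 + 6)*(-2028) = -34*(-2028) = 68952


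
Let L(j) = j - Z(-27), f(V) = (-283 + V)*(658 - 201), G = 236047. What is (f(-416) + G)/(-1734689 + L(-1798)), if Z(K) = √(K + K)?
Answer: 16090674428/335043011247 - 83396*I*√6/1005129033741 ≈ 0.048026 - 2.0324e-7*I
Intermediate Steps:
f(V) = -129331 + 457*V (f(V) = (-283 + V)*457 = -129331 + 457*V)
Z(K) = √2*√K (Z(K) = √(2*K) = √2*√K)
L(j) = j - 3*I*√6 (L(j) = j - √2*√(-27) = j - √2*3*I*√3 = j - 3*I*√6)
(f(-416) + G)/(-1734689 + L(-1798)) = ((-129331 + 457*(-416)) + 236047)/(-1734689 + (-1798 - 3*I*√6)) = ((-129331 - 190112) + 236047)/(-1736487 - 3*I*√6) = (-319443 + 236047)/(-1736487 - 3*I*√6) = -83396/(-1736487 - 3*I*√6)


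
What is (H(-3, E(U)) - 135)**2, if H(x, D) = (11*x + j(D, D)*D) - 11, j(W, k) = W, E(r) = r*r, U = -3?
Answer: 9604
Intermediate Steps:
E(r) = r**2
H(x, D) = -11 + D**2 + 11*x (H(x, D) = (11*x + D*D) - 11 = (11*x + D**2) - 11 = (D**2 + 11*x) - 11 = -11 + D**2 + 11*x)
(H(-3, E(U)) - 135)**2 = ((-11 + ((-3)**2)**2 + 11*(-3)) - 135)**2 = ((-11 + 9**2 - 33) - 135)**2 = ((-11 + 81 - 33) - 135)**2 = (37 - 135)**2 = (-98)**2 = 9604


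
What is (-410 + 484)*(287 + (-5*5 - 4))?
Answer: 19092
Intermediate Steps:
(-410 + 484)*(287 + (-5*5 - 4)) = 74*(287 + (-25 - 4)) = 74*(287 - 29) = 74*258 = 19092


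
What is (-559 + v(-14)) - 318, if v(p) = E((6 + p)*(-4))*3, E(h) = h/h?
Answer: -874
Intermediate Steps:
E(h) = 1
v(p) = 3 (v(p) = 1*3 = 3)
(-559 + v(-14)) - 318 = (-559 + 3) - 318 = -556 - 318 = -874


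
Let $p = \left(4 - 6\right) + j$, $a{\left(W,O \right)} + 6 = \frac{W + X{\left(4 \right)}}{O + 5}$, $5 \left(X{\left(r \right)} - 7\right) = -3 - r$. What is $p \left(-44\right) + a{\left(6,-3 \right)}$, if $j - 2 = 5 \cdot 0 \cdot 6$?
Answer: $- \frac{1}{5} \approx -0.2$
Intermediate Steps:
$j = 2$ ($j = 2 + 5 \cdot 0 \cdot 6 = 2 + 0 \cdot 6 = 2 + 0 = 2$)
$X{\left(r \right)} = \frac{32}{5} - \frac{r}{5}$ ($X{\left(r \right)} = 7 + \frac{-3 - r}{5} = 7 - \left(\frac{3}{5} + \frac{r}{5}\right) = \frac{32}{5} - \frac{r}{5}$)
$a{\left(W,O \right)} = -6 + \frac{\frac{28}{5} + W}{5 + O}$ ($a{\left(W,O \right)} = -6 + \frac{W + \left(\frac{32}{5} - \frac{4}{5}\right)}{O + 5} = -6 + \frac{W + \left(\frac{32}{5} - \frac{4}{5}\right)}{5 + O} = -6 + \frac{W + \frac{28}{5}}{5 + O} = -6 + \frac{\frac{28}{5} + W}{5 + O}$)
$p = 0$ ($p = \left(4 - 6\right) + 2 = -2 + 2 = 0$)
$p \left(-44\right) + a{\left(6,-3 \right)} = 0 \left(-44\right) + \frac{- \frac{122}{5} + 6 - -18}{5 - 3} = 0 + \frac{- \frac{122}{5} + 6 + 18}{2} = 0 + \frac{1}{2} \left(- \frac{2}{5}\right) = 0 - \frac{1}{5} = - \frac{1}{5}$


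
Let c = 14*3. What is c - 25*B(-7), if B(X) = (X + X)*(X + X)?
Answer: -4858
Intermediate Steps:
B(X) = 4*X² (B(X) = (2*X)*(2*X) = 4*X²)
c = 42
c - 25*B(-7) = 42 - 100*(-7)² = 42 - 100*49 = 42 - 25*196 = 42 - 4900 = -4858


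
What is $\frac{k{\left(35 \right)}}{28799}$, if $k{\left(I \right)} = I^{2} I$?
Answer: $\frac{42875}{28799} \approx 1.4888$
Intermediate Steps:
$k{\left(I \right)} = I^{3}$
$\frac{k{\left(35 \right)}}{28799} = \frac{35^{3}}{28799} = 42875 \cdot \frac{1}{28799} = \frac{42875}{28799}$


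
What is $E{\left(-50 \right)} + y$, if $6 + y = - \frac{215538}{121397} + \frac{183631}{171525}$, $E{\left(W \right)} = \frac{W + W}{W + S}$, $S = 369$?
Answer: $- \frac{46619008574767}{6642415915575} \approx -7.0184$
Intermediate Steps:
$E{\left(W \right)} = \frac{2 W}{369 + W}$ ($E{\left(W \right)} = \frac{W + W}{W + 369} = \frac{2 W}{369 + W}$)
$y = - \frac{139613625493}{20822620425}$ ($y = -6 + \left(- \frac{215538}{121397} + \frac{183631}{171525}\right) = -6 - \frac{14677902943}{20822620425} = - \frac{139613625493}{20822620425} \approx -6.7049$)
$E{\left(-50 \right)} + y = 2 \left(-50\right) \frac{1}{369 - 50} - \frac{139613625493}{20822620425} = 2 \left(-50\right) \frac{1}{319} - \frac{139613625493}{20822620425} = - \frac{100}{319} - \frac{139613625493}{20822620425} = - \frac{46619008574767}{6642415915575}$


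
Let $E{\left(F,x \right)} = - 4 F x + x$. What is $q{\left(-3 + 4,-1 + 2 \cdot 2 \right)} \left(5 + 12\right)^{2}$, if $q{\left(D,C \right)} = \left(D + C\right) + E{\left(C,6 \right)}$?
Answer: $-17918$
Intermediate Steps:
$E{\left(F,x \right)} = x - 4 F x$ ($E{\left(F,x \right)} = - 4 F x + x = x - 4 F x$)
$q{\left(D,C \right)} = 6 + D - 23 C$ ($q{\left(D,C \right)} = \left(D + C\right) + 6 \left(1 - 4 C\right) = \left(C + D\right) - \left(-6 + 24 C\right) = 6 + D - 23 C$)
$q{\left(-3 + 4,-1 + 2 \cdot 2 \right)} \left(5 + 12\right)^{2} = \left(6 + \left(-3 + 4\right) - 23 \left(-1 + 2 \cdot 2\right)\right) \left(5 + 12\right)^{2} = \left(6 + 1 - 23 \left(-1 + 4\right)\right) 17^{2} = \left(6 + 1 - 69\right) 289 = \left(-62\right) 289 = -17918$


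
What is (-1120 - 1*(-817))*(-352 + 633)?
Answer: -85143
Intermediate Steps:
(-1120 - 1*(-817))*(-352 + 633) = (-1120 + 817)*281 = -303*281 = -85143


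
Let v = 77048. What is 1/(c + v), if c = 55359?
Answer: 1/132407 ≈ 7.5525e-6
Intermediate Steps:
1/(c + v) = 1/(55359 + 77048) = 1/132407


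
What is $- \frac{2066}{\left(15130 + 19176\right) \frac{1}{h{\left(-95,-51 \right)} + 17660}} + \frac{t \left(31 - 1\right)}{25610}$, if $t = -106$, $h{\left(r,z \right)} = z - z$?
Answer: $- \frac{46725214234}{43928833} \approx -1063.7$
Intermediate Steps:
$h{\left(r,z \right)} = 0$
$- \frac{2066}{\left(15130 + 19176\right) \frac{1}{h{\left(-95,-51 \right)} + 17660}} + \frac{t \left(31 - 1\right)}{25610} = - \frac{2066}{\left(15130 + 19176\right) \frac{1}{0 + 17660}} + \frac{\left(-106\right) \left(31 - 1\right)}{25610} = - \frac{2066}{34306 \cdot \frac{1}{17660}} + \left(-106\right) 30 \cdot \frac{1}{25610} = - \frac{2066}{34306 \cdot \frac{1}{17660}} - \frac{318}{2561} = - \frac{2066}{\frac{17153}{8830}} - \frac{318}{2561} = \left(-2066\right) \frac{8830}{17153} - \frac{318}{2561} = - \frac{18242780}{17153} - \frac{318}{2561} = - \frac{46725214234}{43928833}$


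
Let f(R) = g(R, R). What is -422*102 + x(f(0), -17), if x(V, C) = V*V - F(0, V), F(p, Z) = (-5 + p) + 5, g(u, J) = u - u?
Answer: -43044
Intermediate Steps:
g(u, J) = 0
F(p, Z) = p
f(R) = 0
x(V, C) = V² (x(V, C) = V*V - 1*0 = V² + 0 = V²)
-422*102 + x(f(0), -17) = -422*102 + 0² = -43044 + 0 = -43044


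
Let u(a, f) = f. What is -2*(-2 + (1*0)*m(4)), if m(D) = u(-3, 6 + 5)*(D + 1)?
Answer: 4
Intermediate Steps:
m(D) = 11 + 11*D (m(D) = (6 + 5)*(D + 1) = 11*(1 + D) = 11 + 11*D)
-2*(-2 + (1*0)*m(4)) = -2*(-2 + (1*0)*(11 + 11*4)) = -2*(-2 + 0*(11 + 44)) = -2*(-2 + 0*55) = -2*(-2 + 0) = -2*(-2) = 4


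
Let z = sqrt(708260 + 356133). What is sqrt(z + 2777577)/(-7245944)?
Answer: -sqrt(2777577 + sqrt(1064393))/7245944 ≈ -0.00023005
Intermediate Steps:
z = sqrt(1064393) ≈ 1031.7
sqrt(z + 2777577)/(-7245944) = sqrt(sqrt(1064393) + 2777577)/(-7245944) = sqrt(2777577 + sqrt(1064393))*(-1/7245944) = -sqrt(2777577 + sqrt(1064393))/7245944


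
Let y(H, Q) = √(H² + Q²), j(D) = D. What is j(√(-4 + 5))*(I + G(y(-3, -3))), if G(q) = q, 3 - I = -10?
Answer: 13 + 3*√2 ≈ 17.243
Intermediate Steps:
I = 13 (I = 3 - 1*(-10) = 3 + 10 = 13)
j(√(-4 + 5))*(I + G(y(-3, -3))) = √(-4 + 5)*(13 + √((-3)² + (-3)²)) = √1*(13 + √(9 + 9)) = 1*(13 + √18) = 1*(13 + 3*√2) = 13 + 3*√2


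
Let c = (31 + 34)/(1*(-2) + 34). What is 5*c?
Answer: 325/32 ≈ 10.156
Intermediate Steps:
c = 65/32 (c = 65/(-2 + 34) = 65/32 ≈ 2.0313)
5*c = 5*(65/32) = 325/32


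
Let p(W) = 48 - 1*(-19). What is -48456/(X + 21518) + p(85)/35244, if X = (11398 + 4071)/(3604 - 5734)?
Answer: -330409868633/146800458684 ≈ -2.2507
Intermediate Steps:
X = -15469/2130 (X = 15469/(-2130) = 15469*(-1/2130) = -15469/2130 ≈ -7.2624)
p(W) = 67 (p(W) = 48 + 19 = 67)
-48456/(X + 21518) + p(85)/35244 = -48456/(-15469/2130 + 21518) + 67/35244 = -48456/45817871/2130 + 67*(1/35244) = -48456*2130/45817871 + 67/35244 = -103211280/45817871 + 67/35244 = -330409868633/146800458684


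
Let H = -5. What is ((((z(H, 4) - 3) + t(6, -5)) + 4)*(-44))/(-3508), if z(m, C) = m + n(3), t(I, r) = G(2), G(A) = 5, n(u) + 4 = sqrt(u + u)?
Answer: -33/877 + 11*sqrt(6)/877 ≈ -0.0069049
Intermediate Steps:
n(u) = -4 + sqrt(2)*sqrt(u) (n(u) = -4 + sqrt(u + u) = -4 + sqrt(2*u) = -4 + sqrt(2)*sqrt(u))
t(I, r) = 5
z(m, C) = -4 + m + sqrt(6) (z(m, C) = m + (-4 + sqrt(2)*sqrt(3)) = m + (-4 + sqrt(6)) = -4 + m + sqrt(6))
((((z(H, 4) - 3) + t(6, -5)) + 4)*(-44))/(-3508) = (((((-4 - 5 + sqrt(6)) - 3) + 5) + 4)*(-44))/(-3508) = (((((-9 + sqrt(6)) - 3) + 5) + 4)*(-44))*(-1/3508) = ((((-12 + sqrt(6)) + 5) + 4)*(-44))*(-1/3508) = (((-7 + sqrt(6)) + 4)*(-44))*(-1/3508) = ((-3 + sqrt(6))*(-44))*(-1/3508) = (132 - 44*sqrt(6))*(-1/3508) = -33/877 + 11*sqrt(6)/877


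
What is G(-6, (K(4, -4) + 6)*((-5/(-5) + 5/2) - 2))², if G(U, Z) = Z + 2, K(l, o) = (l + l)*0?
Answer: 121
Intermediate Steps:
K(l, o) = 0 (K(l, o) = (2*l)*0 = 0)
G(U, Z) = 2 + Z
G(-6, (K(4, -4) + 6)*((-5/(-5) + 5/2) - 2))² = (2 + (0 + 6)*((-5/(-5) + 5/2) - 2))² = (2 + 6*((-5*(-⅕) + 5*(½)) - 2))² = (2 + 6*((1 + 5/2) - 2))² = (2 + 6*(7/2 - 2))² = (2 + 6*(3/2))² = (2 + 9)² = 11² = 121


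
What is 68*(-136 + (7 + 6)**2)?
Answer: 2244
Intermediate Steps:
68*(-136 + (7 + 6)**2) = 68*(-136 + 13**2) = 68*(-136 + 169) = 68*33 = 2244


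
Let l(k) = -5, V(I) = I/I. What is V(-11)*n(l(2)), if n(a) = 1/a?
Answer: -⅕ ≈ -0.20000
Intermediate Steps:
V(I) = 1
V(-11)*n(l(2)) = 1/(-5) = 1*(-⅕) = -⅕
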